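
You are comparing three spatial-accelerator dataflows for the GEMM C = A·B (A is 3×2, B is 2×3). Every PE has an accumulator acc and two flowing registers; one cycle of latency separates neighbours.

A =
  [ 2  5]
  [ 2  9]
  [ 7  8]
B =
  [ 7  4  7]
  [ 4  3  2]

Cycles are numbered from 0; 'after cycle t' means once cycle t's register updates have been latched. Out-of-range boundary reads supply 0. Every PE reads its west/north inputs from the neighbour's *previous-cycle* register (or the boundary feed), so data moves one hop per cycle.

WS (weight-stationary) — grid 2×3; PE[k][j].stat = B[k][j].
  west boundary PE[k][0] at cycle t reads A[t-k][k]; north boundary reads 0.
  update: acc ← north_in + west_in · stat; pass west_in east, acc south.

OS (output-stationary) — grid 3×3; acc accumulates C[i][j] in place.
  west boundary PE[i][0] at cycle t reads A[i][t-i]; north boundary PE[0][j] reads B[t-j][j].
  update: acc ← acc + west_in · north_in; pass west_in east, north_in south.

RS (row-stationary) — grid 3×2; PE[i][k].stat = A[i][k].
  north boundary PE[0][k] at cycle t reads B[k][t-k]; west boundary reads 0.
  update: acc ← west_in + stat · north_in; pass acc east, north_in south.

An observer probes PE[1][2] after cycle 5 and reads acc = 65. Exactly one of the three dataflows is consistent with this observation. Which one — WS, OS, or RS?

dataflow = WS

Under WS (2×3), PE[1][2]:
  [0] (1,2) acc=0 (h:0 v:0)
  [1] (1,2) acc=0 (h:0 v:0)
  [2] (1,2) acc=0 (h:0 v:0)
  [3] (1,2) acc=24 (h:5 v:24)
  [4] (1,2) acc=32 (h:9 v:32)
  [5] (1,2) acc=65 (h:8 v:65)
Under OS (3×3), PE[1][2]:
  [0] (1,2) acc=0 (h:0 v:0)
  [1] (1,2) acc=0 (h:0 v:0)
  [2] (1,2) acc=0 (h:0 v:0)
  [3] (1,2) acc=14 (h:2 v:7)
  [4] (1,2) acc=32 (h:9 v:2)
  [5] (1,2) acc=32 (h:0 v:0)
RS (3×2): PE[1][2] does not exist.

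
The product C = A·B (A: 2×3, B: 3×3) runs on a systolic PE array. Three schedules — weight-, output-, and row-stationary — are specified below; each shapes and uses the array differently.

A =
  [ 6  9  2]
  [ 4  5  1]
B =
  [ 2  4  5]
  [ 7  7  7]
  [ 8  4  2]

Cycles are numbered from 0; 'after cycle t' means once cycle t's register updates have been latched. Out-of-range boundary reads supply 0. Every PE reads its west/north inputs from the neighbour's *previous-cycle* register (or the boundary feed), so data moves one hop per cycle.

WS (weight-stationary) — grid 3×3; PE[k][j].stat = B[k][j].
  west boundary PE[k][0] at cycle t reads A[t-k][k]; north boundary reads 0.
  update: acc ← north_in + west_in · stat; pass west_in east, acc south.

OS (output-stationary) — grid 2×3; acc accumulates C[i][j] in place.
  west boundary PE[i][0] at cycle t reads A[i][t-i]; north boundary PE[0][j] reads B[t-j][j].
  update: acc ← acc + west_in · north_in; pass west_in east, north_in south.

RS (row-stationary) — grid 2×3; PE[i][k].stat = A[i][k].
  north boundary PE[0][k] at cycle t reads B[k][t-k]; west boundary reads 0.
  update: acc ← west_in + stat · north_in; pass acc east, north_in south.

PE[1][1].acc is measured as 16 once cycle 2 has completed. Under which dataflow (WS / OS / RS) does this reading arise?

dataflow = OS

— WS: 3×3; PE[1][1] trace:
  cycle 0: PE[1][1] → acc 0, east 0, south 0
  cycle 1: PE[1][1] → acc 0, east 0, south 0
  cycle 2: PE[1][1] → acc 87, east 9, south 87
— OS: 2×3; PE[1][1] trace:
  cycle 0: PE[1][1] → acc 0, east 0, south 0
  cycle 1: PE[1][1] → acc 0, east 0, south 0
  cycle 2: PE[1][1] → acc 16, east 4, south 4
— RS: 2×3; PE[1][1] trace:
  cycle 0: PE[1][1] → acc 0, east 0, south 0
  cycle 1: PE[1][1] → acc 0, east 0, south 0
  cycle 2: PE[1][1] → acc 43, east 43, south 7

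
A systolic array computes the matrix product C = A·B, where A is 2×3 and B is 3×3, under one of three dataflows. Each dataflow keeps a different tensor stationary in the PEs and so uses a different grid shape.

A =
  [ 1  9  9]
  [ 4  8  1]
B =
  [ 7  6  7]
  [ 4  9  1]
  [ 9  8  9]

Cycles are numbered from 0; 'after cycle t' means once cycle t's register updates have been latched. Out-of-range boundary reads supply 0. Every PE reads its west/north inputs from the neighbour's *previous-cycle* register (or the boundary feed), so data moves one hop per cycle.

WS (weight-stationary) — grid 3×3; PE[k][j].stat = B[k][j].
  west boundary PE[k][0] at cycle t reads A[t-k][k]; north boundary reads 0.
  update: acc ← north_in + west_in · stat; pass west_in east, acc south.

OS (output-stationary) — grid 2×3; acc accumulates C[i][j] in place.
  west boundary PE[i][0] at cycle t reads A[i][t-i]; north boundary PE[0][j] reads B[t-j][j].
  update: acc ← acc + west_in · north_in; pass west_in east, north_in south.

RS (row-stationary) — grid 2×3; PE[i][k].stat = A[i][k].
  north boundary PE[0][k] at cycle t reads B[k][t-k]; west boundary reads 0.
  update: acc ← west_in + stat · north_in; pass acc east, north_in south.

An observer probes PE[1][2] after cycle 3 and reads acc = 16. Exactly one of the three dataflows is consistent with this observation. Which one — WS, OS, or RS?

WS (3×3 grid), PE[1][2]:
  @0  [1,2]  acc 0  |  →0  ↓0
  @1  [1,2]  acc 0  |  →0  ↓0
  @2  [1,2]  acc 0  |  →0  ↓0
  @3  [1,2]  acc 16  |  →9  ↓16
OS (2×3 grid), PE[1][2]:
  @0  [1,2]  acc 0  |  →0  ↓0
  @1  [1,2]  acc 0  |  →0  ↓0
  @2  [1,2]  acc 0  |  →0  ↓0
  @3  [1,2]  acc 28  |  →4  ↓7
RS (2×3 grid), PE[1][2]:
  @0  [1,2]  acc 0  |  →0  ↓0
  @1  [1,2]  acc 0  |  →0  ↓0
  @2  [1,2]  acc 0  |  →0  ↓0
  @3  [1,2]  acc 69  |  →69  ↓9

dataflow = WS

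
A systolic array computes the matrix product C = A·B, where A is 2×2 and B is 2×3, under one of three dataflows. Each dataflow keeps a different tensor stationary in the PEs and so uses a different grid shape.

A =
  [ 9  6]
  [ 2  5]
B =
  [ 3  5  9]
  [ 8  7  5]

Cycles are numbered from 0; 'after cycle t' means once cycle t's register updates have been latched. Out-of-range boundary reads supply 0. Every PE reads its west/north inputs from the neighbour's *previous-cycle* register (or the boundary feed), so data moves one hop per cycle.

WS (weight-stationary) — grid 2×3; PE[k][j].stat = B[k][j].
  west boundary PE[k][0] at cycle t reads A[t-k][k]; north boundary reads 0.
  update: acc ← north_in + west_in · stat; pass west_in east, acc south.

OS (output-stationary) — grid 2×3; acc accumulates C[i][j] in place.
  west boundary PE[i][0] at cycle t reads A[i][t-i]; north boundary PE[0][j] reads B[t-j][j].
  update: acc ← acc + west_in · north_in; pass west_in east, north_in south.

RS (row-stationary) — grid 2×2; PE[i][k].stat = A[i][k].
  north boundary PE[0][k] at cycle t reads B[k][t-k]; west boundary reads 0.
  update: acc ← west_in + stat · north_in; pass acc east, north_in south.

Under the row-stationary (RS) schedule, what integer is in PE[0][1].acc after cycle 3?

Tracing RS — 2×2 array, target PE[0][1]:
  c0 r0c0: 27 / 27 / 3
  c0 r0c1: 0 / 0 / 0
  c1 r0c0: 45 / 45 / 5
  c1 r0c1: 75 / 75 / 8
  c2 r0c0: 81 / 81 / 9
  c2 r0c1: 87 / 87 / 7
  c3 r0c0: 0 / 0 / 0
  c3 r0c1: 111 / 111 / 5

PE[0][1].acc = 111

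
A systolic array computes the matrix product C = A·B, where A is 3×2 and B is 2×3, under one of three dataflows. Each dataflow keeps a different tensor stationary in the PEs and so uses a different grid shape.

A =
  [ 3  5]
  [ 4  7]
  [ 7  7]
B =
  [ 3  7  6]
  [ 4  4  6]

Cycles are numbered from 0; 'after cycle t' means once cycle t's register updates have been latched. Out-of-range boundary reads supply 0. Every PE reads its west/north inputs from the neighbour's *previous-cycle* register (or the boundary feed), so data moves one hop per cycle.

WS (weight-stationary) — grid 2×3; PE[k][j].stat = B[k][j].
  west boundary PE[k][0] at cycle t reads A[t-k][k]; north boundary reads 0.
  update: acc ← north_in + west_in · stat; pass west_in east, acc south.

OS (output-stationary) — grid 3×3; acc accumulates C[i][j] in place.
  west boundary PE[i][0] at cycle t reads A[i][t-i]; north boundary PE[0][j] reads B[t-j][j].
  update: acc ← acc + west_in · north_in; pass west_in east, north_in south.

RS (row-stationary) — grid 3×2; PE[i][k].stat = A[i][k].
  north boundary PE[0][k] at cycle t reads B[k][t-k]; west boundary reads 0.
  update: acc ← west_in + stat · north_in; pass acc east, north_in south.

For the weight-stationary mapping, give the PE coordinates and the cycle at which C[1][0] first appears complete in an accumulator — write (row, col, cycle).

(row, col, cycle) = (1, 0, 2)

WS: C[1][0] accumulates in PE[1][0]:
  after 0 — PE[1][0] acc=0, pass-E 0, pass-S 0
  after 1 — PE[1][0] acc=29, pass-E 5, pass-S 29
  after 2 — PE[1][0] acc=40, pass-E 7, pass-S 40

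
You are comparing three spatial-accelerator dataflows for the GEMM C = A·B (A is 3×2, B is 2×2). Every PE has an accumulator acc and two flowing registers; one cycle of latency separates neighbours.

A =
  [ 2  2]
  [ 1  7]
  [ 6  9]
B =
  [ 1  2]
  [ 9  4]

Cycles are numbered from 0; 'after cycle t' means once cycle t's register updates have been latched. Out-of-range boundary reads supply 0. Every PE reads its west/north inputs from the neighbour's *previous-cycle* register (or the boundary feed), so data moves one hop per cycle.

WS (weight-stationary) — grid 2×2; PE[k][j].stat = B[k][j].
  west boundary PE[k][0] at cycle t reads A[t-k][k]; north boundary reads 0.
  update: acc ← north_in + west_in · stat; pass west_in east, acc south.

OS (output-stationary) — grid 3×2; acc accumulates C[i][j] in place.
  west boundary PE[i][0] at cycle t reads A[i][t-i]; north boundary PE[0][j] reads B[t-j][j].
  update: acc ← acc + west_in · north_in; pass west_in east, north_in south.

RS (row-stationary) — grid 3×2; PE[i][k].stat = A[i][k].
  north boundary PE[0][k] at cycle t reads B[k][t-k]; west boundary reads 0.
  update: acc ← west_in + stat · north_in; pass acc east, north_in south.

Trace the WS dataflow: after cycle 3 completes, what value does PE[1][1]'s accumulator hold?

PE[1][1].acc = 30

WS on a 2×2 grid — tracing PE[1][1] and its feeders:
  [0] (0,1) acc=0 (h:0 v:0)
  [0] (1,0) acc=0 (h:0 v:0)
  [0] (1,1) acc=0 (h:0 v:0)
  [1] (0,1) acc=4 (h:2 v:4)
  [1] (1,0) acc=20 (h:2 v:20)
  [1] (1,1) acc=0 (h:0 v:0)
  [2] (0,1) acc=2 (h:1 v:2)
  [2] (1,0) acc=64 (h:7 v:64)
  [2] (1,1) acc=12 (h:2 v:12)
  [3] (0,1) acc=12 (h:6 v:12)
  [3] (1,0) acc=87 (h:9 v:87)
  [3] (1,1) acc=30 (h:7 v:30)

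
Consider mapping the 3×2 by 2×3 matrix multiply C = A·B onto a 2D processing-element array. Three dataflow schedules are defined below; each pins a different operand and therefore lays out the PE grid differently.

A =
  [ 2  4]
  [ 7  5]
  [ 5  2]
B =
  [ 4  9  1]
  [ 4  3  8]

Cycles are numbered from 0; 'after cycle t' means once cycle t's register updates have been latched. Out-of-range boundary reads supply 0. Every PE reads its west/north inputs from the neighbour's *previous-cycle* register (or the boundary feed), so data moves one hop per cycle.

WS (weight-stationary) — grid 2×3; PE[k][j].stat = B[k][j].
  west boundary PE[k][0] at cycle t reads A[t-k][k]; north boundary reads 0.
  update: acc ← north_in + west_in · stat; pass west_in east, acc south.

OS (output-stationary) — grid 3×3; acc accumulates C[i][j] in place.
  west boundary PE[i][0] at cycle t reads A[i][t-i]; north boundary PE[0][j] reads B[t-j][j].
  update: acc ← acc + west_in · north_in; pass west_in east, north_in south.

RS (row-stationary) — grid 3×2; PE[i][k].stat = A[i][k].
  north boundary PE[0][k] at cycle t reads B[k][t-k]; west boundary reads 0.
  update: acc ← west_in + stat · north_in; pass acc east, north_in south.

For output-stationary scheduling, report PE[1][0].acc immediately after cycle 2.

PE[1][0].acc = 48

Tracing OS — 3×3 array, target PE[1][0]:
  [0] (0,0) acc=8 (h:2 v:4)
  [0] (1,0) acc=0 (h:0 v:0)
  [1] (0,0) acc=24 (h:4 v:4)
  [1] (1,0) acc=28 (h:7 v:4)
  [2] (0,0) acc=24 (h:0 v:0)
  [2] (1,0) acc=48 (h:5 v:4)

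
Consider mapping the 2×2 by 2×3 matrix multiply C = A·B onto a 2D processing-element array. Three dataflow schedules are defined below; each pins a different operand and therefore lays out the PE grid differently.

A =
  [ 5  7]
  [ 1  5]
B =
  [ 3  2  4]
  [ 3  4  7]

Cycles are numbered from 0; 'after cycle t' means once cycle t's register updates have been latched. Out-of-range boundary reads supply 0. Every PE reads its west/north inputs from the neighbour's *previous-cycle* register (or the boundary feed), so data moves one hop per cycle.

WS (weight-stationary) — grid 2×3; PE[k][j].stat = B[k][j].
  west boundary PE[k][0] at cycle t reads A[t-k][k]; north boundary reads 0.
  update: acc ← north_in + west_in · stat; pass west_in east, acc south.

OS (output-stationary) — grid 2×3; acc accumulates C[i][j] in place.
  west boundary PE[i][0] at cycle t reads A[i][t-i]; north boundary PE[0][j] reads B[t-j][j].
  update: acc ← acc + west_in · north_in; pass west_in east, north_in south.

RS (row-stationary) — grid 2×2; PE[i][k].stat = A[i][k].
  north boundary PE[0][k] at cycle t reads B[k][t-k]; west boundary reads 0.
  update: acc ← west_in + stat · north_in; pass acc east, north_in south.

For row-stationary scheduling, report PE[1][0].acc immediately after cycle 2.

PE[1][0].acc = 2

Tracing RS — 2×2 array, target PE[1][0]:
  cycle 0: PE[0][0] → acc 15, east 15, south 3
  cycle 0: PE[1][0] → acc 0, east 0, south 0
  cycle 1: PE[0][0] → acc 10, east 10, south 2
  cycle 1: PE[1][0] → acc 3, east 3, south 3
  cycle 2: PE[0][0] → acc 20, east 20, south 4
  cycle 2: PE[1][0] → acc 2, east 2, south 2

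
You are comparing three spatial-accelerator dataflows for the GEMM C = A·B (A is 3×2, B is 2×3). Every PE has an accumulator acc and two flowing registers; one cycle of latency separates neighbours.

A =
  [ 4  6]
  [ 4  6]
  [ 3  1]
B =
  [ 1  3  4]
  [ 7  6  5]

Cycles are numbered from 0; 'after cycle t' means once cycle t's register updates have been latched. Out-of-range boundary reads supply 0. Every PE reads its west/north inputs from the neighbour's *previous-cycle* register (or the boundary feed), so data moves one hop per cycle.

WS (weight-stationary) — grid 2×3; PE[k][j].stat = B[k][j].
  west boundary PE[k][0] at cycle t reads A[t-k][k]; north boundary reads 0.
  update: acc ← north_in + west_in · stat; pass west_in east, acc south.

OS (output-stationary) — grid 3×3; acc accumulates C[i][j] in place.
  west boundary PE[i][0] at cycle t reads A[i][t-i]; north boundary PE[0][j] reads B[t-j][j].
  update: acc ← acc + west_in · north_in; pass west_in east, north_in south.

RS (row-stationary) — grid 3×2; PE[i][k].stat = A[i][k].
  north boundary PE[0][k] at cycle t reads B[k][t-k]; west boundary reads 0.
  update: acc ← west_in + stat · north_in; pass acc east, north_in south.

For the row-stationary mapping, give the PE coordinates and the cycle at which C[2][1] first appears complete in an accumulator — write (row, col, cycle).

(row, col, cycle) = (2, 1, 4)

RS: C[2][1] accumulates in PE[2][1]:
  c0 r2c1: 0 / 0 / 0
  c1 r2c1: 0 / 0 / 0
  c2 r2c1: 0 / 0 / 0
  c3 r2c1: 10 / 10 / 7
  c4 r2c1: 15 / 15 / 6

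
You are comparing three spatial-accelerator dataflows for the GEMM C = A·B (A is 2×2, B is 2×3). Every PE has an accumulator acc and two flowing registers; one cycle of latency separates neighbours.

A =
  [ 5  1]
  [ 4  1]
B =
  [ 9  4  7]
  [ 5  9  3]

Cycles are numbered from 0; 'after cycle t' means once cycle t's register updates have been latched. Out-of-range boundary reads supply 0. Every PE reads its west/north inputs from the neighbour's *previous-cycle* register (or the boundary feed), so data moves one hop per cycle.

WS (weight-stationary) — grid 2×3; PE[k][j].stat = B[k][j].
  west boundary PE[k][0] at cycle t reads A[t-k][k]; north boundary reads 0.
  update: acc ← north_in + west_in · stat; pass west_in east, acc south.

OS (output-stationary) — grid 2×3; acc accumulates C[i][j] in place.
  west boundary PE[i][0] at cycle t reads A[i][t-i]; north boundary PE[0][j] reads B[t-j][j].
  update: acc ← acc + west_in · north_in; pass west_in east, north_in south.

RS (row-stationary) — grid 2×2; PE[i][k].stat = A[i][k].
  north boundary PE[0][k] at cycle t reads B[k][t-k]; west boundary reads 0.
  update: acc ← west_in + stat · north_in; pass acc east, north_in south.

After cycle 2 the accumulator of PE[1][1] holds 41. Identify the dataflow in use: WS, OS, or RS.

— WS: 2×3; PE[1][1] trace:
  t=0 PE[1][1]: acc=0 h=0 v=0
  t=1 PE[1][1]: acc=0 h=0 v=0
  t=2 PE[1][1]: acc=29 h=1 v=29
— OS: 2×3; PE[1][1] trace:
  t=0 PE[1][1]: acc=0 h=0 v=0
  t=1 PE[1][1]: acc=0 h=0 v=0
  t=2 PE[1][1]: acc=16 h=4 v=4
— RS: 2×2; PE[1][1] trace:
  t=0 PE[1][1]: acc=0 h=0 v=0
  t=1 PE[1][1]: acc=0 h=0 v=0
  t=2 PE[1][1]: acc=41 h=41 v=5

dataflow = RS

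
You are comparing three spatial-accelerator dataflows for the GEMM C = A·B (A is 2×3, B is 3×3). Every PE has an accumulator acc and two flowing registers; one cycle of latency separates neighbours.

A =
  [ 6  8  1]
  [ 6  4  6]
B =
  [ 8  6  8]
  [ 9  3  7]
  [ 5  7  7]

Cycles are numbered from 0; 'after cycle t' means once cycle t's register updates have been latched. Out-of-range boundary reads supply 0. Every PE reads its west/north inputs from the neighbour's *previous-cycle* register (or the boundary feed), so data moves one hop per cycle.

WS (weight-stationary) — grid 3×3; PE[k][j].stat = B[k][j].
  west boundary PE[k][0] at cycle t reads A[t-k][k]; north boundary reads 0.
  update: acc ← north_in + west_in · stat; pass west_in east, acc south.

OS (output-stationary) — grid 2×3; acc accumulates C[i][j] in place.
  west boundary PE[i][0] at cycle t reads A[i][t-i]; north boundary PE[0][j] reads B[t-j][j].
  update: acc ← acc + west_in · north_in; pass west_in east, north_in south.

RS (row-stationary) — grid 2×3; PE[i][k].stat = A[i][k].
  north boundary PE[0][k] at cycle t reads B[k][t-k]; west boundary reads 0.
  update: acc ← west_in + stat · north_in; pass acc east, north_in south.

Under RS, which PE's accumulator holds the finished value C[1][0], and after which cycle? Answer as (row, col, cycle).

(row, col, cycle) = (1, 2, 3)

Under RS, C[1][0] lands at PE[1][2]:
  cycle 0: PE[1][2] → acc 0, east 0, south 0
  cycle 1: PE[1][2] → acc 0, east 0, south 0
  cycle 2: PE[1][2] → acc 0, east 0, south 0
  cycle 3: PE[1][2] → acc 114, east 114, south 5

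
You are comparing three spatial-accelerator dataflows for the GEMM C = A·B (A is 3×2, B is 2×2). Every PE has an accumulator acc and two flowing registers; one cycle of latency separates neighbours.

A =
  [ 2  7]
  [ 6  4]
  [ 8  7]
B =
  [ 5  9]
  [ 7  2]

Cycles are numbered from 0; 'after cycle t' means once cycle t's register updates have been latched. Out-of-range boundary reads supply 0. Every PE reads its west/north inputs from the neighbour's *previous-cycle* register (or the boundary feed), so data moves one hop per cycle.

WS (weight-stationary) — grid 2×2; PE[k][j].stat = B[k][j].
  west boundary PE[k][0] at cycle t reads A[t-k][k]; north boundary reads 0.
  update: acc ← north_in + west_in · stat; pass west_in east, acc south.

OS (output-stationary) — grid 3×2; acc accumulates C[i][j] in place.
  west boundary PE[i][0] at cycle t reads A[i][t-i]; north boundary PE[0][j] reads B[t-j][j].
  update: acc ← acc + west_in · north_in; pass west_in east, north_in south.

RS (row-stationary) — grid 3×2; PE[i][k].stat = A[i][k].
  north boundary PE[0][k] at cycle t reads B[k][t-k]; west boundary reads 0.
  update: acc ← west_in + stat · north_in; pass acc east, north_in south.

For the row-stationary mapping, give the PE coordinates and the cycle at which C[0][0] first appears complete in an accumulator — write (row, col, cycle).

(row, col, cycle) = (0, 1, 1)

Under RS, C[0][0] lands at PE[0][1]:
  @0  [0,1]  acc 0  |  →0  ↓0
  @1  [0,1]  acc 59  |  →59  ↓7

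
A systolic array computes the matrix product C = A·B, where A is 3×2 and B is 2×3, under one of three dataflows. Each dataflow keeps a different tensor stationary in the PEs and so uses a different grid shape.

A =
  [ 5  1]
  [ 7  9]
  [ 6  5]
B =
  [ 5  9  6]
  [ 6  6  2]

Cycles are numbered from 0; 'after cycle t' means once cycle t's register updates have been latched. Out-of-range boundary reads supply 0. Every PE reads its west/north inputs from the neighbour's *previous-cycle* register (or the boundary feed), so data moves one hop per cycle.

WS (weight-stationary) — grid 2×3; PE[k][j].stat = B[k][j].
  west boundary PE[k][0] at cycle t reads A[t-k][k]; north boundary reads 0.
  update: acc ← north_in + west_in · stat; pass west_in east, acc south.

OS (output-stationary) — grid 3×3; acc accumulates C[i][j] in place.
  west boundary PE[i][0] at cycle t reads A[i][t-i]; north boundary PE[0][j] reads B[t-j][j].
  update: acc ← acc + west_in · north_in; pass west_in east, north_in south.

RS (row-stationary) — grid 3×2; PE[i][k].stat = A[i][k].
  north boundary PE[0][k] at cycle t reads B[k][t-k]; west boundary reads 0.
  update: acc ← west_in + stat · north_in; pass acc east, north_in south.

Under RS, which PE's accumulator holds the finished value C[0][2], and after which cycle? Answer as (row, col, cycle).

RS — PE[0][1] is where C[0][2] collects:
  after 0 — PE[0][1] acc=0, pass-E 0, pass-S 0
  after 1 — PE[0][1] acc=31, pass-E 31, pass-S 6
  after 2 — PE[0][1] acc=51, pass-E 51, pass-S 6
  after 3 — PE[0][1] acc=32, pass-E 32, pass-S 2

(row, col, cycle) = (0, 1, 3)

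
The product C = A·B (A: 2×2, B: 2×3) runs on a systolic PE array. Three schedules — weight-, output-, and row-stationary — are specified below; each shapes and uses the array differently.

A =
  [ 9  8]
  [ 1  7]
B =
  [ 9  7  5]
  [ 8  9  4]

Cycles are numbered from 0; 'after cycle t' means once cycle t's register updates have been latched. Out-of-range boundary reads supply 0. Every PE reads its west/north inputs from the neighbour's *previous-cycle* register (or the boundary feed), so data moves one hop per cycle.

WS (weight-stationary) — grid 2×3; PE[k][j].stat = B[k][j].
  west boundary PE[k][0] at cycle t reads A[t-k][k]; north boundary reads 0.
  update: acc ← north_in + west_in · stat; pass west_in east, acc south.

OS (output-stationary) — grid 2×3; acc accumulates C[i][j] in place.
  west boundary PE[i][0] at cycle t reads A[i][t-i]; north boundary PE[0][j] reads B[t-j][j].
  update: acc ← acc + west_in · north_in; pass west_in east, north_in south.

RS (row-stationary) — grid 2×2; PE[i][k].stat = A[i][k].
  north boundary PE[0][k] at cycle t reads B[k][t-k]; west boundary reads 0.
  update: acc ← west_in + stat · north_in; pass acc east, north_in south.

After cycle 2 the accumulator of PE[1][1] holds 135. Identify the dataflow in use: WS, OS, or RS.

dataflow = WS

— WS: 2×3; PE[1][1] trace:
  step 0 · PE1,1: acc=0; fwd→0 fwd↓0
  step 1 · PE1,1: acc=0; fwd→0 fwd↓0
  step 2 · PE1,1: acc=135; fwd→8 fwd↓135
— OS: 2×3; PE[1][1] trace:
  step 0 · PE1,1: acc=0; fwd→0 fwd↓0
  step 1 · PE1,1: acc=0; fwd→0 fwd↓0
  step 2 · PE1,1: acc=7; fwd→1 fwd↓7
— RS: 2×2; PE[1][1] trace:
  step 0 · PE1,1: acc=0; fwd→0 fwd↓0
  step 1 · PE1,1: acc=0; fwd→0 fwd↓0
  step 2 · PE1,1: acc=65; fwd→65 fwd↓8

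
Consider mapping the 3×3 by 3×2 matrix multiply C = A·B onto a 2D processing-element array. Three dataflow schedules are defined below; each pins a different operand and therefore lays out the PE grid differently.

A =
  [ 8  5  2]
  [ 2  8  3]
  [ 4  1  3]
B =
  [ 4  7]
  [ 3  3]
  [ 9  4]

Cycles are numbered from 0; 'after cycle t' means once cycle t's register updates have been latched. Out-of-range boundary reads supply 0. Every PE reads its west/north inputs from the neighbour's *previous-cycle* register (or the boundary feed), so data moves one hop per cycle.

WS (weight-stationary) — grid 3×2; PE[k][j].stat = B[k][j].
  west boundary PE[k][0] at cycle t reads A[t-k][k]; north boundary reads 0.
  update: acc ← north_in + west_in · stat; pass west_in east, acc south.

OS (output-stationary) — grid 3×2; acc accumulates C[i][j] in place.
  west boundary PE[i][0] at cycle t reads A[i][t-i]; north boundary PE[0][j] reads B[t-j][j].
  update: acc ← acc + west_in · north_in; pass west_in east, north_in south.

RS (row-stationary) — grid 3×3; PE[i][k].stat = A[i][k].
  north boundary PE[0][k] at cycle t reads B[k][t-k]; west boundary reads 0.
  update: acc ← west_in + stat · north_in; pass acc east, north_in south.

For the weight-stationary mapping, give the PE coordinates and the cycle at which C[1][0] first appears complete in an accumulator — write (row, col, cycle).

Under WS, C[1][0] lands at PE[2][0]:
  after 0 — PE[2][0] acc=0, pass-E 0, pass-S 0
  after 1 — PE[2][0] acc=0, pass-E 0, pass-S 0
  after 2 — PE[2][0] acc=65, pass-E 2, pass-S 65
  after 3 — PE[2][0] acc=59, pass-E 3, pass-S 59

(row, col, cycle) = (2, 0, 3)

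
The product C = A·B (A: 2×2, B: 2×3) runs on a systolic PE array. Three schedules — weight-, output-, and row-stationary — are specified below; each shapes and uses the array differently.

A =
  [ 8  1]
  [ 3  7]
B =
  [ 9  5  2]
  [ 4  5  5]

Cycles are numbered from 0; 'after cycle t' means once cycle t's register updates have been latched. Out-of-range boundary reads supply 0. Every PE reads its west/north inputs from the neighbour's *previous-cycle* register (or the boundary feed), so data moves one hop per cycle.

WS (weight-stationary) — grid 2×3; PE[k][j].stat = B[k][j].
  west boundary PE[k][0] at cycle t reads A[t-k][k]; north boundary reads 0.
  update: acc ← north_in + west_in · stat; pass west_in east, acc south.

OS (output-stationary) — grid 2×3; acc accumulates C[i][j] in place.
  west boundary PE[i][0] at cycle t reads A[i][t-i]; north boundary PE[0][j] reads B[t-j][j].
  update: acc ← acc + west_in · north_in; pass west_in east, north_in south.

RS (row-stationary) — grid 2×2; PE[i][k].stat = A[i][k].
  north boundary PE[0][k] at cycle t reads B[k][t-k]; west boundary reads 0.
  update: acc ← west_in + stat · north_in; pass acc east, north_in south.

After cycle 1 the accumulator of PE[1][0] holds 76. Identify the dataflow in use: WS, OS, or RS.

dataflow = WS

— WS: 2×3; PE[1][0] trace:
  c0 r1c0: 0 / 0 / 0
  c1 r1c0: 76 / 1 / 76
— OS: 2×3; PE[1][0] trace:
  c0 r1c0: 0 / 0 / 0
  c1 r1c0: 27 / 3 / 9
— RS: 2×2; PE[1][0] trace:
  c0 r1c0: 0 / 0 / 0
  c1 r1c0: 27 / 27 / 9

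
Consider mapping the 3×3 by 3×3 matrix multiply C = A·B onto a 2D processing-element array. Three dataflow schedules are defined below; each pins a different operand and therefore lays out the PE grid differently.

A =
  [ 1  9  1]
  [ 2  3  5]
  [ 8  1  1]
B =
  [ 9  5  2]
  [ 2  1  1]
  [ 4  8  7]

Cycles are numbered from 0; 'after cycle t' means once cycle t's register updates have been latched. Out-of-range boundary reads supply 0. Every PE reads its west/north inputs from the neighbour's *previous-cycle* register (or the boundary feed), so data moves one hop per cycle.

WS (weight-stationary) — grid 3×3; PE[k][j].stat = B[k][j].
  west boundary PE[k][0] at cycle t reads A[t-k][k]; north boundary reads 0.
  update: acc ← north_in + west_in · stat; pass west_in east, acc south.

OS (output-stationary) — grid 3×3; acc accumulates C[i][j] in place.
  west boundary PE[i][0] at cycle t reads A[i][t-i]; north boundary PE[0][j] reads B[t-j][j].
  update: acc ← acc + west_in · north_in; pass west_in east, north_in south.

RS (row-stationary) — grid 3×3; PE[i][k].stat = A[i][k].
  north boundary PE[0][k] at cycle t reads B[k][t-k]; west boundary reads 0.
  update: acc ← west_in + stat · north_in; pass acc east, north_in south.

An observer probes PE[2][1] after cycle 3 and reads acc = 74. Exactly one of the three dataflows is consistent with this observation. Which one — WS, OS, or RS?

— WS: 3×3; PE[2][1] trace:
  after 0 — PE[2][1] acc=0, pass-E 0, pass-S 0
  after 1 — PE[2][1] acc=0, pass-E 0, pass-S 0
  after 2 — PE[2][1] acc=0, pass-E 0, pass-S 0
  after 3 — PE[2][1] acc=22, pass-E 1, pass-S 22
— OS: 3×3; PE[2][1] trace:
  after 0 — PE[2][1] acc=0, pass-E 0, pass-S 0
  after 1 — PE[2][1] acc=0, pass-E 0, pass-S 0
  after 2 — PE[2][1] acc=0, pass-E 0, pass-S 0
  after 3 — PE[2][1] acc=40, pass-E 8, pass-S 5
— RS: 3×3; PE[2][1] trace:
  after 0 — PE[2][1] acc=0, pass-E 0, pass-S 0
  after 1 — PE[2][1] acc=0, pass-E 0, pass-S 0
  after 2 — PE[2][1] acc=0, pass-E 0, pass-S 0
  after 3 — PE[2][1] acc=74, pass-E 74, pass-S 2

dataflow = RS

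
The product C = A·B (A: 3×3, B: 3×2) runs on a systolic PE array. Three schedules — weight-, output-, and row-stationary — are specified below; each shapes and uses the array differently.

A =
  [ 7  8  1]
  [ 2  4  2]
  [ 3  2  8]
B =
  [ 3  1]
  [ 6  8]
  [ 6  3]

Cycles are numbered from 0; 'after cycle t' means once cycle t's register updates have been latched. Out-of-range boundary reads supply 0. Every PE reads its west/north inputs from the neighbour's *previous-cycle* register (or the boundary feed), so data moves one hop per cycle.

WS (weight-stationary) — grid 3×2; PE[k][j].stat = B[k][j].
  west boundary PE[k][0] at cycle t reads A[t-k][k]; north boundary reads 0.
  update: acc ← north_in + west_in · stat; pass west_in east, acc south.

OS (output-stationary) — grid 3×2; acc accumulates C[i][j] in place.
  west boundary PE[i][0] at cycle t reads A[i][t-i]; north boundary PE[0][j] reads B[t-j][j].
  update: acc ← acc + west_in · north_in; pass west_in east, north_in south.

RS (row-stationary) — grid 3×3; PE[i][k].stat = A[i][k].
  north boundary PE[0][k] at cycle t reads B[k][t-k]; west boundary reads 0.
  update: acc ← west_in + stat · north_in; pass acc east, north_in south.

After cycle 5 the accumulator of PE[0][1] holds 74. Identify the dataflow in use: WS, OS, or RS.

WS [3×2] PE[0][1] across cycles:
  @0  [0,1]  acc 0  |  →0  ↓0
  @1  [0,1]  acc 7  |  →7  ↓7
  @2  [0,1]  acc 2  |  →2  ↓2
  @3  [0,1]  acc 3  |  →3  ↓3
  @4  [0,1]  acc 0  |  →0  ↓0
  @5  [0,1]  acc 0  |  →0  ↓0
OS [3×2] PE[0][1] across cycles:
  @0  [0,1]  acc 0  |  →0  ↓0
  @1  [0,1]  acc 7  |  →7  ↓1
  @2  [0,1]  acc 71  |  →8  ↓8
  @3  [0,1]  acc 74  |  →1  ↓3
  @4  [0,1]  acc 74  |  →0  ↓0
  @5  [0,1]  acc 74  |  →0  ↓0
RS [3×3] PE[0][1] across cycles:
  @0  [0,1]  acc 0  |  →0  ↓0
  @1  [0,1]  acc 69  |  →69  ↓6
  @2  [0,1]  acc 71  |  →71  ↓8
  @3  [0,1]  acc 0  |  →0  ↓0
  @4  [0,1]  acc 0  |  →0  ↓0
  @5  [0,1]  acc 0  |  →0  ↓0

dataflow = OS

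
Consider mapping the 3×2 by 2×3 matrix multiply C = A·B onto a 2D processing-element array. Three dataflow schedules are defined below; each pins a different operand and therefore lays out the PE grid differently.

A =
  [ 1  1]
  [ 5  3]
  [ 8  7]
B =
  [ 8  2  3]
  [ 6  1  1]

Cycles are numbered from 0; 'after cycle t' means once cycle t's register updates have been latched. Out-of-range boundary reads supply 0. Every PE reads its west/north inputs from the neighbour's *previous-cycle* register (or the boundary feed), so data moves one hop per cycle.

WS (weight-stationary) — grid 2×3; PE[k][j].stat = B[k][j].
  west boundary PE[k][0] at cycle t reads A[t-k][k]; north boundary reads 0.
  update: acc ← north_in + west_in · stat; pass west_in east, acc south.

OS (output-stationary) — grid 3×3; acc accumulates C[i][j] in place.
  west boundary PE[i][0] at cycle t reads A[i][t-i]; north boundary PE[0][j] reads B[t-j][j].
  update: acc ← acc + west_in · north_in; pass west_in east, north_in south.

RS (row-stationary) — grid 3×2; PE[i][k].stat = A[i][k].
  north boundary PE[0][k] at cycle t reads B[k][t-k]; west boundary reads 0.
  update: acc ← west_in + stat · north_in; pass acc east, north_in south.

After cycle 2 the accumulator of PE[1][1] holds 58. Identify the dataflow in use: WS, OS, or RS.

dataflow = RS

Under WS (2×3), PE[1][1]:
  step 0 · PE1,1: acc=0; fwd→0 fwd↓0
  step 1 · PE1,1: acc=0; fwd→0 fwd↓0
  step 2 · PE1,1: acc=3; fwd→1 fwd↓3
Under OS (3×3), PE[1][1]:
  step 0 · PE1,1: acc=0; fwd→0 fwd↓0
  step 1 · PE1,1: acc=0; fwd→0 fwd↓0
  step 2 · PE1,1: acc=10; fwd→5 fwd↓2
Under RS (3×2), PE[1][1]:
  step 0 · PE1,1: acc=0; fwd→0 fwd↓0
  step 1 · PE1,1: acc=0; fwd→0 fwd↓0
  step 2 · PE1,1: acc=58; fwd→58 fwd↓6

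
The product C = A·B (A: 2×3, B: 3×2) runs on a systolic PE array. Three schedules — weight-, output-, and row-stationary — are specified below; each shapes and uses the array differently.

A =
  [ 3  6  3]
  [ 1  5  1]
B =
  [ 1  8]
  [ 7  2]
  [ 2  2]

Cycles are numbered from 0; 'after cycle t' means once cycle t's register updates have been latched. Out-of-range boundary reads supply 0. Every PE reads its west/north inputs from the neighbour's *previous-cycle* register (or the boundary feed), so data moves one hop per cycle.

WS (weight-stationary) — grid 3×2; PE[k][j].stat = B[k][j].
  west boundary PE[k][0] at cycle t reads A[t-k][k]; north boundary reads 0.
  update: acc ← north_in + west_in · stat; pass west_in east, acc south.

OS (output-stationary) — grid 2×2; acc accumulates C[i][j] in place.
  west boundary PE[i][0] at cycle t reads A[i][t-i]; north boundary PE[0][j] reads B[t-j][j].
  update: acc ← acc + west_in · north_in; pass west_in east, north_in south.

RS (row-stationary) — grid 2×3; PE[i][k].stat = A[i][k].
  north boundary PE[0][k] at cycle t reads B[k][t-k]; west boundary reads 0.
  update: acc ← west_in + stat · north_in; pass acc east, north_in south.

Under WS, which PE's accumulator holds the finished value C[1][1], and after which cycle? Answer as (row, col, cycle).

Under WS, C[1][1] lands at PE[2][1]:
  @0  [2,1]  acc 0  |  →0  ↓0
  @1  [2,1]  acc 0  |  →0  ↓0
  @2  [2,1]  acc 0  |  →0  ↓0
  @3  [2,1]  acc 42  |  →3  ↓42
  @4  [2,1]  acc 20  |  →1  ↓20

(row, col, cycle) = (2, 1, 4)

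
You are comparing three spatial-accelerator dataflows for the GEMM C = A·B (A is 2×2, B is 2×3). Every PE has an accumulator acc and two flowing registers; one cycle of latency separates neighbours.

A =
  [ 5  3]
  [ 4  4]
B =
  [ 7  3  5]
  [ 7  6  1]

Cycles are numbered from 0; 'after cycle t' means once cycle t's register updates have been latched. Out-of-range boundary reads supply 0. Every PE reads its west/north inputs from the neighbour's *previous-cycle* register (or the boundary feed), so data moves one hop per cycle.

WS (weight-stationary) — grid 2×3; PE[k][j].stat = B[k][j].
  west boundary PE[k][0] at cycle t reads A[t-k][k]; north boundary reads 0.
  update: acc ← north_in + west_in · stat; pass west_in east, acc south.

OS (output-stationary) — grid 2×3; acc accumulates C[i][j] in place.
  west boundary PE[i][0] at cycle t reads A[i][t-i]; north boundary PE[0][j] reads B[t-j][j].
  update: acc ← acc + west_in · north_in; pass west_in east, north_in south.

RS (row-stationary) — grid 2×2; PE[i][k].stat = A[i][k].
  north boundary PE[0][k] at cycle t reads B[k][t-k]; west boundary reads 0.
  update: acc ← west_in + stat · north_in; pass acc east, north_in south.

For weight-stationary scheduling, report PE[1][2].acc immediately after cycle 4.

PE[1][2].acc = 24

WS on a 2×3 grid — tracing PE[1][2] and its feeders:
  cycle 0: PE[0][2] → acc 0, east 0, south 0
  cycle 0: PE[1][1] → acc 0, east 0, south 0
  cycle 0: PE[1][2] → acc 0, east 0, south 0
  cycle 1: PE[0][2] → acc 0, east 0, south 0
  cycle 1: PE[1][1] → acc 0, east 0, south 0
  cycle 1: PE[1][2] → acc 0, east 0, south 0
  cycle 2: PE[0][2] → acc 25, east 5, south 25
  cycle 2: PE[1][1] → acc 33, east 3, south 33
  cycle 2: PE[1][2] → acc 0, east 0, south 0
  cycle 3: PE[0][2] → acc 20, east 4, south 20
  cycle 3: PE[1][1] → acc 36, east 4, south 36
  cycle 3: PE[1][2] → acc 28, east 3, south 28
  cycle 4: PE[0][2] → acc 0, east 0, south 0
  cycle 4: PE[1][1] → acc 0, east 0, south 0
  cycle 4: PE[1][2] → acc 24, east 4, south 24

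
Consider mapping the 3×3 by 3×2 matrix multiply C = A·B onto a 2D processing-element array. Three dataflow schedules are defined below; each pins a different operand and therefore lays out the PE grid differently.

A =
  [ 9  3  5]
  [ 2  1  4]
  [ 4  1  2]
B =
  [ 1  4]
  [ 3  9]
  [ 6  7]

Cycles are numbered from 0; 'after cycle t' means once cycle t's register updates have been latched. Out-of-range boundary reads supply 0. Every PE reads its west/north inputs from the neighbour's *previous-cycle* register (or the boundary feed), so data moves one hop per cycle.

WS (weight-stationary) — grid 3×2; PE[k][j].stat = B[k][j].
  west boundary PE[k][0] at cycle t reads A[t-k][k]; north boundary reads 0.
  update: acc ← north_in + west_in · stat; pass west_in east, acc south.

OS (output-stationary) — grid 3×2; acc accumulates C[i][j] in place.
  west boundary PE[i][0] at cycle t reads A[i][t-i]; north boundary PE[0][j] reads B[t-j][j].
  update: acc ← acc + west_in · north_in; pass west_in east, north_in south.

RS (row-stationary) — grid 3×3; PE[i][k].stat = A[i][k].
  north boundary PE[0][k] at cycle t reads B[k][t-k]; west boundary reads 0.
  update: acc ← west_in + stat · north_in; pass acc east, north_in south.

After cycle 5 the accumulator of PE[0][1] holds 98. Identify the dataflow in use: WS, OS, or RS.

dataflow = OS

Under WS (3×2), PE[0][1]:
  [0] (0,1) acc=0 (h:0 v:0)
  [1] (0,1) acc=36 (h:9 v:36)
  [2] (0,1) acc=8 (h:2 v:8)
  [3] (0,1) acc=16 (h:4 v:16)
  [4] (0,1) acc=0 (h:0 v:0)
  [5] (0,1) acc=0 (h:0 v:0)
Under OS (3×2), PE[0][1]:
  [0] (0,1) acc=0 (h:0 v:0)
  [1] (0,1) acc=36 (h:9 v:4)
  [2] (0,1) acc=63 (h:3 v:9)
  [3] (0,1) acc=98 (h:5 v:7)
  [4] (0,1) acc=98 (h:0 v:0)
  [5] (0,1) acc=98 (h:0 v:0)
Under RS (3×3), PE[0][1]:
  [0] (0,1) acc=0 (h:0 v:0)
  [1] (0,1) acc=18 (h:18 v:3)
  [2] (0,1) acc=63 (h:63 v:9)
  [3] (0,1) acc=0 (h:0 v:0)
  [4] (0,1) acc=0 (h:0 v:0)
  [5] (0,1) acc=0 (h:0 v:0)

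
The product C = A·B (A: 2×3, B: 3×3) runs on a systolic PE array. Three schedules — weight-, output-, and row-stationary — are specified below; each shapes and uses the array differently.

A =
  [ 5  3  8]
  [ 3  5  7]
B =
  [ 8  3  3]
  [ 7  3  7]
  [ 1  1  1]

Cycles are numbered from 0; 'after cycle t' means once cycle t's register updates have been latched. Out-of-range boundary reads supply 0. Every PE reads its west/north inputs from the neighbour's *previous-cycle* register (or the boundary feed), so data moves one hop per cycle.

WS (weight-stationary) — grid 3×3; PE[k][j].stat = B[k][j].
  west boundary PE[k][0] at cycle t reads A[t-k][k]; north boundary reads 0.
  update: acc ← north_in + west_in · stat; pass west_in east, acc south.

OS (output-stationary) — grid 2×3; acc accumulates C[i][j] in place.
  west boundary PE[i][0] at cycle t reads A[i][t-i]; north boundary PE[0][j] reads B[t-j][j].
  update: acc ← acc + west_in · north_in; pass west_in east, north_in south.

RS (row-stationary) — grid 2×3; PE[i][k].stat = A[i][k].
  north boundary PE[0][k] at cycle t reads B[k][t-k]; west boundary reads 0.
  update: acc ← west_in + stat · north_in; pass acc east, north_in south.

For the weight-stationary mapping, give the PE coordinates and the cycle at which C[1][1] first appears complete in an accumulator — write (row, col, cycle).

Under WS, C[1][1] lands at PE[2][1]:
  after 0 — PE[2][1] acc=0, pass-E 0, pass-S 0
  after 1 — PE[2][1] acc=0, pass-E 0, pass-S 0
  after 2 — PE[2][1] acc=0, pass-E 0, pass-S 0
  after 3 — PE[2][1] acc=32, pass-E 8, pass-S 32
  after 4 — PE[2][1] acc=31, pass-E 7, pass-S 31

(row, col, cycle) = (2, 1, 4)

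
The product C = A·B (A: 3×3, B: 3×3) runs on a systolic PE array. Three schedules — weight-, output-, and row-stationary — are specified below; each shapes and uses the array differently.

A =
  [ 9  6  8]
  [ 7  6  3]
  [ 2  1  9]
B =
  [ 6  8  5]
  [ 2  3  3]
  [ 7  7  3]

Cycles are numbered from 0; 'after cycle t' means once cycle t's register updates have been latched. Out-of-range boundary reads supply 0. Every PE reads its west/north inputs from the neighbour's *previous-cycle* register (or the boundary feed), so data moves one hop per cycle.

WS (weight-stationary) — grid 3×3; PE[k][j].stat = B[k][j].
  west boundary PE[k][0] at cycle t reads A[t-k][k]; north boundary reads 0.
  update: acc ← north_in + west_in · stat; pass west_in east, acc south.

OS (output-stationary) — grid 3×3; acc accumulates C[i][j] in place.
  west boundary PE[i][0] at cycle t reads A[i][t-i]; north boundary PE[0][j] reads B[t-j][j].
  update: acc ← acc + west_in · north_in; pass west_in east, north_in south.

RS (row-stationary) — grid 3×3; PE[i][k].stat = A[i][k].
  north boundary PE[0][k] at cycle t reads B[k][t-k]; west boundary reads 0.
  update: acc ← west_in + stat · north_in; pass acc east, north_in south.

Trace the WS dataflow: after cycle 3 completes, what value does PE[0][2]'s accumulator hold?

PE[0][2].acc = 35

WS (3×3). Following PE[0][2] plus its west/north inputs:
  0: (0,1).acc=0  regs=<0,0>
  0: (0,2).acc=0  regs=<0,0>
  1: (0,1).acc=72  regs=<9,72>
  1: (0,2).acc=0  regs=<0,0>
  2: (0,1).acc=56  regs=<7,56>
  2: (0,2).acc=45  regs=<9,45>
  3: (0,1).acc=16  regs=<2,16>
  3: (0,2).acc=35  regs=<7,35>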